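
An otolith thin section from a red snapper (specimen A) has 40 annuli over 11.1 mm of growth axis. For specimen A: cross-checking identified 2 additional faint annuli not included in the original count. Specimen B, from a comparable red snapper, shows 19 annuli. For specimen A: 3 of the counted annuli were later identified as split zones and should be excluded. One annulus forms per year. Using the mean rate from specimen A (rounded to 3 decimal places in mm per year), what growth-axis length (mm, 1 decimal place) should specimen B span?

Specimen A: adjusted count: 40 − 3 + 2 = 39 annuli.
A: Mean rate = 11.1 mm / 39 years ≈ 0.285 mm/yr.
B's length ≈ 0.285 × 19 = 5.4 mm.

5.4 mm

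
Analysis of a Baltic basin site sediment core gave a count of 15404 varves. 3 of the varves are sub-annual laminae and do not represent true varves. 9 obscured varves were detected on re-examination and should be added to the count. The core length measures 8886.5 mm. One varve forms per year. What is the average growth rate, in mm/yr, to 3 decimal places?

After corrections the count is 15404 − 3 + 9 = 15410 varves.
Extension rate ≈ 8886.5 / 15410 = 0.577 mm/yr.

0.577 mm/yr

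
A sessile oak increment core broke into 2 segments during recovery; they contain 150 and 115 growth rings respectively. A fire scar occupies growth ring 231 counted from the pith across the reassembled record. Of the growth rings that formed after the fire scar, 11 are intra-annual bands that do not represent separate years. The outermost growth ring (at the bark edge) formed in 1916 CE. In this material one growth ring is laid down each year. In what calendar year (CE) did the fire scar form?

1893 CE

Total growth rings = 150 + 115 = 265.
265 − 231 = 34 growth rings lie beyond the fire scar toward the bark edge.
Excluding 11 false growth rings: 34 − 11 = 23.
The growth ring at the bark edge is 1916 CE, so the fire scar dates to 1916 − 23 = 1893 CE.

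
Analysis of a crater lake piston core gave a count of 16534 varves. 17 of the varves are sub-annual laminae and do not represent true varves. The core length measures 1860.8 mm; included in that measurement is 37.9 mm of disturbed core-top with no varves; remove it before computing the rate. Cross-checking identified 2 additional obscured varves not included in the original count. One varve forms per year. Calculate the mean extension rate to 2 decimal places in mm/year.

0.11 mm/year

After corrections the count is 16534 − 17 + 2 = 16519 varves.
The growth record spans 1860.8 − 37.9 = 1822.9 mm.
Extension rate ≈ 1822.9 / 16519 = 0.11 mm/year.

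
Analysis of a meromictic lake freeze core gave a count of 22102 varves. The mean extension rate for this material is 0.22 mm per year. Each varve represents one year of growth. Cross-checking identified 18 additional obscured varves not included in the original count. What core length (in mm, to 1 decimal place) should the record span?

Adjusted count: 22102 + 18 = 22120 varves.
22120 years at 0.22 mm/year gives 0.22 × 22120 = 4866.4 mm.

4866.4 mm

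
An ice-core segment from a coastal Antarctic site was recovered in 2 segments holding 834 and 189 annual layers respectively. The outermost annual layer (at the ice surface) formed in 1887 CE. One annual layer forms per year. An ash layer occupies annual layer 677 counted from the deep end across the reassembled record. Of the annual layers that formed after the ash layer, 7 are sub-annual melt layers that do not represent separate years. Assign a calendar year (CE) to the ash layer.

1548 CE

Total annual layers = 834 + 189 = 1023.
1023 − 677 = 346 annual layers lie beyond the ash layer toward the ice surface.
Removing the 7 false annual layers leaves 346 − 7 = 339 true annual layers beyond the ash layer.
1887 − 339 = 1548 CE.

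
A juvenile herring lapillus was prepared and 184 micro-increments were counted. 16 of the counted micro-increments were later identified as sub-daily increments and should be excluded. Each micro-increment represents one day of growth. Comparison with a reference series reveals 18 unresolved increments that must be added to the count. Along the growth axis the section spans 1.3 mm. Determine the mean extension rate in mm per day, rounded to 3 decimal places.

True micro-increment count = 184 − 16 + 18 = 186.
Extension rate ≈ 1.3 / 186 = 0.007 mm per day.

0.007 mm per day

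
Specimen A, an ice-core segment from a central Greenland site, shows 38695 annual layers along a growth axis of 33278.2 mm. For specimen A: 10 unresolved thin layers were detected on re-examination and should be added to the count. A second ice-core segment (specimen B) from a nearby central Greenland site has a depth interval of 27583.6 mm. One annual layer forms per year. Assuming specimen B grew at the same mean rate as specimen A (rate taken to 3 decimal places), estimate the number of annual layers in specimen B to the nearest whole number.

32074 annual layers

Specimen A: after corrections the count is 38695 + 10 = 38705 annual layers.
A: Extension rate ≈ 33278.2 / 38705 = 0.860 mm per year.
Specimen B: 27583.6 mm / 0.860 mm per year = 32073.95 years ≈ 32074 annual layers.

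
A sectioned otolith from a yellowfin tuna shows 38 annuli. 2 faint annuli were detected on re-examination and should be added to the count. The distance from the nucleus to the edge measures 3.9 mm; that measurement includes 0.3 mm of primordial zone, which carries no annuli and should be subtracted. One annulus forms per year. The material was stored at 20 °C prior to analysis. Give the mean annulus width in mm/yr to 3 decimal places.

0.090 mm/yr

After corrections the count is 38 + 2 = 40 annuli.
The growth record spans 3.9 − 0.3 = 3.6 mm.
Mean rate = 3.6 mm / 40 years ≈ 0.090 mm/yr.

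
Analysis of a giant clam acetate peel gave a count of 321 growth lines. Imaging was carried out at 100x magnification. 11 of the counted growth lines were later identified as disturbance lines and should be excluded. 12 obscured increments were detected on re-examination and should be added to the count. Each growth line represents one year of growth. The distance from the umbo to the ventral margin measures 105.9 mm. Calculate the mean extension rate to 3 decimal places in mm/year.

Adjusted count: 321 − 11 + 12 = 322 growth lines.
Extension rate ≈ 105.9 / 322 = 0.329 mm/year.

0.329 mm/year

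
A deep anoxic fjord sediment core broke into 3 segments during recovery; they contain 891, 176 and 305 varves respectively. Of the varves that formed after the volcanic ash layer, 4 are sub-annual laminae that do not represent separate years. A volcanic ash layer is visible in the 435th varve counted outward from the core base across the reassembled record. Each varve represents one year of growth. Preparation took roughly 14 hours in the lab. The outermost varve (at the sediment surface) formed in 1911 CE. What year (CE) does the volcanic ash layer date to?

978 CE

Total varves = 891 + 176 + 305 = 1372.
1372 − 435 = 937 varves lie beyond the volcanic ash layer toward the sediment surface.
Removing the 4 false varves leaves 937 − 4 = 933 true varves beyond the volcanic ash layer.
The varve at the sediment surface is 1911 CE, so the volcanic ash layer dates to 1911 − 933 = 978 CE.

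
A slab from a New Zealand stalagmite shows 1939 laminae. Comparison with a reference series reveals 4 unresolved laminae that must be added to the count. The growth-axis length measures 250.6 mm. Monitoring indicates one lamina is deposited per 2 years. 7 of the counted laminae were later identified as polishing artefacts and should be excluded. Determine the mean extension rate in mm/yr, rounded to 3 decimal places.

Adjusted count: 1939 − 7 + 4 = 1936 laminae.
Multiplying by 2 years per lamina: 1936 × 2 = 3872 years.
Extension rate ≈ 250.6 / 3872 = 0.065 mm/yr.

0.065 mm/yr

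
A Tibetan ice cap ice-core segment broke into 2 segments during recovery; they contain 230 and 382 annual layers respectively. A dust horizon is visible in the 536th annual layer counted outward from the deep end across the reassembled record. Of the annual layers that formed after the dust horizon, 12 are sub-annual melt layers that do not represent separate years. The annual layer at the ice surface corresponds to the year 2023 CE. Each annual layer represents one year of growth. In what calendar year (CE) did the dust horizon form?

Total annual layers = 230 + 382 = 612.
612 − 536 = 76 annual layers lie beyond the dust horizon toward the ice surface.
Removing the 12 false annual layers leaves 76 − 12 = 64 true annual layers beyond the dust horizon.
The annual layer at the ice surface is 2023 CE, so the dust horizon dates to 2023 − 64 = 1959 CE.

1959 CE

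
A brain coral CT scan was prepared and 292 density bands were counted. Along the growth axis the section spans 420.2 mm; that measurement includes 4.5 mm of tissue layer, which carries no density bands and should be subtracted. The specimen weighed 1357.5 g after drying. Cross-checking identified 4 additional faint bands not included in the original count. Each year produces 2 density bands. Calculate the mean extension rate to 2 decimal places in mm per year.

2.81 mm per year

True density band count = 292 + 4 = 296.
Dividing by 2 density bands per year: 296 / 2 = 148 years.
The growth record spans 420.2 − 4.5 = 415.7 mm.
Extension rate ≈ 415.7 / 148 = 2.81 mm per year.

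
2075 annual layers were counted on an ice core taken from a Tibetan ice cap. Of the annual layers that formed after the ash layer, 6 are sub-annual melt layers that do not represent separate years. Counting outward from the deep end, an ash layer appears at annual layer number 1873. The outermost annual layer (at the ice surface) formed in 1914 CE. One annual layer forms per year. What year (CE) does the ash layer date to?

2075 − 1873 = 202 annual layers lie beyond the ash layer toward the ice surface.
202 − 6 false = 196 true annual layers after the ash layer.
The annual layer at the ice surface is 1914 CE, so the ash layer dates to 1914 − 196 = 1718 CE.

1718 CE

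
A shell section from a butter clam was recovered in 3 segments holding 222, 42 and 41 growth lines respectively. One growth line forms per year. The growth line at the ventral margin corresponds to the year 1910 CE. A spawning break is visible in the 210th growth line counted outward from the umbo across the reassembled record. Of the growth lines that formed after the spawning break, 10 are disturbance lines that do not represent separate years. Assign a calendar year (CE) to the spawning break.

Total growth lines = 222 + 42 + 41 = 305.
305 − 210 = 95 growth lines lie beyond the spawning break toward the ventral margin.
Excluding 10 false growth lines: 95 − 10 = 85.
The growth line at the ventral margin is 1910 CE, so the spawning break dates to 1910 − 85 = 1825 CE.

1825 CE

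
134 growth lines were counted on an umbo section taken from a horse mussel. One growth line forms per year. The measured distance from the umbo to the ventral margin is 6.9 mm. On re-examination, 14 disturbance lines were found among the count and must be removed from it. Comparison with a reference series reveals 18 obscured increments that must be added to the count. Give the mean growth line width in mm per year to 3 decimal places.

After corrections the count is 134 − 14 + 18 = 138 growth lines.
Mean rate = 6.9 mm / 138 years ≈ 0.050 mm per year.

0.050 mm per year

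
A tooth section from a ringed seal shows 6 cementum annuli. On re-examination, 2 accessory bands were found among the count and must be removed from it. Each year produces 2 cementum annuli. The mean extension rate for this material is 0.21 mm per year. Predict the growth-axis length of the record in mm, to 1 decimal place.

Correcting the raw count gives 6 − 2 = 4 true cementum annuli.
With 2 cementum annuli per year, 4 / 2 = 2 years.
2 years at 0.21 mm/year gives 0.21 × 2 = 0.4 mm.

0.4 mm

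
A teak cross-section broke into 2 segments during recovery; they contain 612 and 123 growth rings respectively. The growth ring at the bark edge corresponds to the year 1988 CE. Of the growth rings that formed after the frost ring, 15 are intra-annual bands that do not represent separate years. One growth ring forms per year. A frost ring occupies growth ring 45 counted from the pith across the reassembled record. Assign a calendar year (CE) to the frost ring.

1313 CE

Total growth rings = 612 + 123 = 735.
The frost ring sits at growth ring 45 from the pith, so 735 − 45 = 690 growth rings formed after it.
Excluding 15 false growth rings: 690 − 15 = 675.
1988 − 675 = 1313 CE.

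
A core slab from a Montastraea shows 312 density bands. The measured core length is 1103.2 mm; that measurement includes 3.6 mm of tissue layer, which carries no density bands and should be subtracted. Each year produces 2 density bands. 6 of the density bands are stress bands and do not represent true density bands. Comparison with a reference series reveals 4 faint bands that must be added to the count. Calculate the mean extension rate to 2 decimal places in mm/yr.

After corrections the count is 312 − 6 + 4 = 310 density bands.
With 2 density bands per year, 310 / 2 = 155 years.
The growth record spans 1103.2 − 3.6 = 1099.6 mm.
Extension rate ≈ 1099.6 / 155 = 7.09 mm/yr.

7.09 mm/yr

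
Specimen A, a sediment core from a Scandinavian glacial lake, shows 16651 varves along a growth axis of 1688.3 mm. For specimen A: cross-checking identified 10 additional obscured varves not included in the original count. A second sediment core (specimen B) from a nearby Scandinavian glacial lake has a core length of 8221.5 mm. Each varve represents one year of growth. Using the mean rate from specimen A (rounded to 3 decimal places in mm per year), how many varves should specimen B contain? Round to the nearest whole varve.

81401 varves

Specimen A: true varve count = 16651 + 10 = 16661.
A: Mean rate = 1688.3 mm / 16661 years ≈ 0.101 mm per year.
Specimen B: 8221.5 mm / 0.101 mm per year = 81400.99 years ≈ 81401 varves.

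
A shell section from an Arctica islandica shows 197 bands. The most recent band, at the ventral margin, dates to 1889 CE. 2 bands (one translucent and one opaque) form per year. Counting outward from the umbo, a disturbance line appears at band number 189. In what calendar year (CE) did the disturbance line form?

1885 CE

197 − 189 = 8 bands lie beyond the disturbance line toward the ventral margin.
Dividing by 2 bands per year: 8 / 2 = 4 years.
1889 − 4 = 1885 CE.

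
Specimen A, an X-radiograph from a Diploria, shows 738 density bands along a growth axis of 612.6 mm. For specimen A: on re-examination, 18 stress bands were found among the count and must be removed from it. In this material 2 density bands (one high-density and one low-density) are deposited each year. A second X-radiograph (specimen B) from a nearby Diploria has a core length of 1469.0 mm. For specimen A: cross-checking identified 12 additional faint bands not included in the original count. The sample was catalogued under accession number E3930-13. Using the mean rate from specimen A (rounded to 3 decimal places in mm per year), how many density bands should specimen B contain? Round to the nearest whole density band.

1755 density bands

Specimen A: correcting the raw count gives 738 − 18 + 12 = 732 true density bands.
Specimen A: dividing by 2 density bands per year: 732 / 2 = 366 years.
A: Mean rate = 612.6 mm / 366 years ≈ 1.674 mm/year.
Specimen B: 1469.0 mm / 1.674 mm per year = 877.54 years; at 2 density bands per year that is 877.54 × 2 ≈ 1755 density bands.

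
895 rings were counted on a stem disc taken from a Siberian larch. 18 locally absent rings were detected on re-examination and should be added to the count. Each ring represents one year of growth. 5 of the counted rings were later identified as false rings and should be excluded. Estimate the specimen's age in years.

Correcting the raw count gives 895 − 5 + 18 = 908 true rings.
At one ring per year, that is 908 years.

908 years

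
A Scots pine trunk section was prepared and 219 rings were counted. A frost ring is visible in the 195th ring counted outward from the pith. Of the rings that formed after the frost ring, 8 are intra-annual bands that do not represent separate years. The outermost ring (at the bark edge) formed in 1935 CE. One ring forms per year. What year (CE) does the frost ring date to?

1919 CE

The frost ring sits at ring 195 from the pith, so 219 − 195 = 24 rings formed after it.
Excluding 8 false rings: 24 − 8 = 16.
The ring at the bark edge is 1935 CE, so the frost ring dates to 1935 − 16 = 1919 CE.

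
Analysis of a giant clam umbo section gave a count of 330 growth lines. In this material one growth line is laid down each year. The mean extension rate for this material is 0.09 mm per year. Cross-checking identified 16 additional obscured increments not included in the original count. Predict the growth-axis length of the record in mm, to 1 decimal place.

After corrections the count is 330 + 16 = 346 growth lines.
346 years at 0.09 mm/year gives 0.09 × 346 = 31.1 mm.

31.1 mm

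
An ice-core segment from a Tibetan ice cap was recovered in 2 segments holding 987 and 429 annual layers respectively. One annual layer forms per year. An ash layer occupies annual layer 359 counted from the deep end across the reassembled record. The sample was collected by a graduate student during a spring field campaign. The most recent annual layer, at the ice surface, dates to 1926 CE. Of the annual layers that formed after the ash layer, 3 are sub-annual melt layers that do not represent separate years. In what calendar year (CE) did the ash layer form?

Total annual layers = 987 + 429 = 1416.
The ash layer sits at annual layer 359 from the deep end, so 1416 − 359 = 1057 annual layers formed after it.
Excluding 3 false annual layers: 1057 − 3 = 1054.
1926 − 1054 = 872 CE.

872 CE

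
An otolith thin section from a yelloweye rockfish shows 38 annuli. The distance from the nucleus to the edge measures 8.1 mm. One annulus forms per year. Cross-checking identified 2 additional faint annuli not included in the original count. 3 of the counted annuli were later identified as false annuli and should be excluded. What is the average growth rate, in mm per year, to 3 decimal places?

0.219 mm per year

After corrections the count is 38 − 3 + 2 = 37 annuli.
Extension rate ≈ 8.1 / 37 = 0.219 mm per year.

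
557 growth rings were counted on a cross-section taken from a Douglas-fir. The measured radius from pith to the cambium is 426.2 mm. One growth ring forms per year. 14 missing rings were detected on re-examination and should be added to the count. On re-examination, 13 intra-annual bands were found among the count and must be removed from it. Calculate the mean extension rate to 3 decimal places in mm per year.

0.764 mm per year

Adjusted count: 557 − 13 + 14 = 558 growth rings.
426.2 mm over 558 years gives 426.2 / 558 ≈ 0.764 mm per year.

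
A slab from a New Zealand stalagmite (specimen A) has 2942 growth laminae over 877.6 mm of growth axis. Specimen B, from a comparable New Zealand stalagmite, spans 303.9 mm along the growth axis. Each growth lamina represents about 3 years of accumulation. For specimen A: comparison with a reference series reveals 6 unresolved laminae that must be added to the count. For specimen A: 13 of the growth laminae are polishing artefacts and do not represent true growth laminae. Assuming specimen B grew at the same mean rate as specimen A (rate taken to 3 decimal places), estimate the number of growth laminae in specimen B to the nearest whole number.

Specimen A: true growth lamina count = 2942 − 13 + 6 = 2935.
Specimen A: at 3 years per growth lamina, 2935 × 3 = 8805 years.
A: Mean rate = 877.6 mm / 8805 years ≈ 0.100 mm/year.
B spans 303.9 / 0.100 = 3039.00 years; at 3 years per growth lamina that is 3039.00 / 3 ≈ 1013 growth laminae.

1013 growth laminae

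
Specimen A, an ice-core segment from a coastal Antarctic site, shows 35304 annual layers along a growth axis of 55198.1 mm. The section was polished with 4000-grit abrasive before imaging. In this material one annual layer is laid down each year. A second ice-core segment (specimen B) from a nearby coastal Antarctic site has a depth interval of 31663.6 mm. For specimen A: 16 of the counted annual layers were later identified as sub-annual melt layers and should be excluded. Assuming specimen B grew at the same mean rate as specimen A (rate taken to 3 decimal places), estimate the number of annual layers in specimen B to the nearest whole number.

20245 annual layers

Specimen A: true annual layer count = 35304 − 16 = 35288.
A: Extension rate ≈ 55198.1 / 35288 = 1.564 mm/year.
For B, 31663.6 / 1.564 = 20245.27 years ≈ 20245 annual layers.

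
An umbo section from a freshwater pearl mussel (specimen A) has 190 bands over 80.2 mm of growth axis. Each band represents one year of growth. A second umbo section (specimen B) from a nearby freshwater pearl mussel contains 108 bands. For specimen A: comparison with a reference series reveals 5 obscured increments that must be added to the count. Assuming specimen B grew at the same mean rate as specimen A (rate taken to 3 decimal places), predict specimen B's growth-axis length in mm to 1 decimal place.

44.4 mm

Specimen A: correcting the raw count gives 190 + 5 = 195 true bands.
A: Mean rate = 80.2 mm / 195 years ≈ 0.411 mm per year.
For B, 0.411 mm/year × 108 years = 44.4 mm.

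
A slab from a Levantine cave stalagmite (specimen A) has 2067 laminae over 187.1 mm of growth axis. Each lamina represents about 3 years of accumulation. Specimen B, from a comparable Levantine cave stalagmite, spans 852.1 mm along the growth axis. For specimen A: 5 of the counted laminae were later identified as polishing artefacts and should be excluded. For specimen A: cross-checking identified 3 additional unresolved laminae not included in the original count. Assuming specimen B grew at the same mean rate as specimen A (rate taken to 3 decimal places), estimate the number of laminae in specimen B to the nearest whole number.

Specimen A: adjusted count: 2067 − 5 + 3 = 2065 laminae.
Specimen A: 2065 laminae at 3 years each span 2065 × 3 = 6195 years.
A: Extension rate ≈ 187.1 / 6195 = 0.030 mm/year.
For B, 852.1 / 0.030 = 28403.33 years; at 3 years per lamina that is 28403.33 / 3 ≈ 9468 laminae.

9468 laminae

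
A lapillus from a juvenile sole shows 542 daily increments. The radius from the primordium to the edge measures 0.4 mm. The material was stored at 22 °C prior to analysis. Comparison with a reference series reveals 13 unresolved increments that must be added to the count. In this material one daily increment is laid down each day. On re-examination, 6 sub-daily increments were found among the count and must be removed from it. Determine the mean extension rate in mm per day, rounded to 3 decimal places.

True daily increment count = 542 − 6 + 13 = 549.
Extension rate ≈ 0.4 / 549 = 0.001 mm per day.

0.001 mm per day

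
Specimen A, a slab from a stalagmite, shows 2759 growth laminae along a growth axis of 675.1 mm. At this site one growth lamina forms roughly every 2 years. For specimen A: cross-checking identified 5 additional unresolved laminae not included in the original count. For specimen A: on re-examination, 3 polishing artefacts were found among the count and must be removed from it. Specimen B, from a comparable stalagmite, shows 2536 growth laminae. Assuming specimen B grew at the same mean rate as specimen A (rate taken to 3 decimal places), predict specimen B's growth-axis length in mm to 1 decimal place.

Specimen A: after corrections the count is 2759 − 3 + 5 = 2761 growth laminae.
Specimen A: at 2 years per growth lamina, 2761 × 2 = 5522 years.
A: 675.1 mm over 5522 years gives 675.1 / 5522 ≈ 0.122 mm/yr.
Specimen B: at 2 years per growth lamina, 2536 × 2 = 5072 years. B's length ≈ 0.122 × 5072 = 618.8 mm.

618.8 mm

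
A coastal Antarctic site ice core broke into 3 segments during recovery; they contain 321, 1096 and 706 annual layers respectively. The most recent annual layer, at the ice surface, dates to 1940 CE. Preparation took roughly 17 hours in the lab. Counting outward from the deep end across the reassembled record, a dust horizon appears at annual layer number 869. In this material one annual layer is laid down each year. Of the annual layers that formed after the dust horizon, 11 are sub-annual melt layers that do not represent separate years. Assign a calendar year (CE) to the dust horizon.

697 CE

Total annual layers = 321 + 1096 + 706 = 2123.
Between annual layer 869 and the ice surface there are 2123 − 869 = 1254 annual layers.
1254 − 11 false = 1243 true annual layers after the dust horizon.
Counting back 1243 years from 1940 CE places the dust horizon in 1940 − 1243 = 697 CE.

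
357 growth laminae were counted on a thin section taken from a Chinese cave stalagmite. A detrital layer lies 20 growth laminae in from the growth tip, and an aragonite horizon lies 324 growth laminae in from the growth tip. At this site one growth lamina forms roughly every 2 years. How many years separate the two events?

Separation: 324 − 20 = 304 growth laminae.
Multiplying by 2 years per growth lamina: 304 × 2 = 608 years.

608 years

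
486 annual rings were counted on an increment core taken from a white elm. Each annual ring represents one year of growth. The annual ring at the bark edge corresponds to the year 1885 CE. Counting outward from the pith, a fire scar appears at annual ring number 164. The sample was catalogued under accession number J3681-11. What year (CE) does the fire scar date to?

1563 CE

Between annual ring 164 and the bark edge there are 486 − 164 = 322 annual rings.
1885 − 322 = 1563 CE.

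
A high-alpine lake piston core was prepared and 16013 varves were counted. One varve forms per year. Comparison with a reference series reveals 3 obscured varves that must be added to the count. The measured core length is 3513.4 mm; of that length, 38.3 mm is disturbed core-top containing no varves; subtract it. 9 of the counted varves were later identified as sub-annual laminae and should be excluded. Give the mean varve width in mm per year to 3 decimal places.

After corrections the count is 16013 − 9 + 3 = 16007 varves.
Removing the 38.3 mm offcut leaves 3513.4 − 38.3 = 3475.1 mm.
Mean rate = 3475.1 mm / 16007 years ≈ 0.217 mm per year.

0.217 mm per year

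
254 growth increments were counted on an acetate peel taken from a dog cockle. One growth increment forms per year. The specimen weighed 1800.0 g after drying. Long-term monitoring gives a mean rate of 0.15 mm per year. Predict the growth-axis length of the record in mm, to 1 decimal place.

38.1 mm

254 years of growth are recorded.
Predicted length = 0.15 mm/year × 254 years = 38.1 mm.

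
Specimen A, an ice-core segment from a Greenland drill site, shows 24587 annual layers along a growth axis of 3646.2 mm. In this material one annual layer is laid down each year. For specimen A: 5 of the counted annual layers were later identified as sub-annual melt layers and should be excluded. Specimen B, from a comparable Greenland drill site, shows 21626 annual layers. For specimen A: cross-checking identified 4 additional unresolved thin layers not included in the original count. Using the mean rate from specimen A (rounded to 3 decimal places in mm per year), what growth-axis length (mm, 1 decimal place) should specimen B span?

Specimen A: adjusted count: 24587 − 5 + 4 = 24586 annual layers.
A: Extension rate ≈ 3646.2 / 24586 = 0.148 mm per year.
For B, 0.148 mm/year × 21626 years = 3200.6 mm.

3200.6 mm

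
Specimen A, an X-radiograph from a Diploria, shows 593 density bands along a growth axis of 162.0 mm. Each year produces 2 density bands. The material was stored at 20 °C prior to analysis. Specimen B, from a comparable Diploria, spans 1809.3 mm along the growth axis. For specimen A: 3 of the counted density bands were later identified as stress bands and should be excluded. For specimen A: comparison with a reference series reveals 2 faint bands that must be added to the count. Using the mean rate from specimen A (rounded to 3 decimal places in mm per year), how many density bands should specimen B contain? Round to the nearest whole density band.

6615 density bands

Specimen A: after corrections the count is 593 − 3 + 2 = 592 density bands.
Specimen A: with 2 density bands per year, 592 / 2 = 296 years.
A: 162.0 mm over 296 years gives 162.0 / 296 ≈ 0.547 mm/yr.
B spans 1809.3 / 0.547 = 3307.68 years; at 2 density bands per year that is 3307.68 × 2 ≈ 6615 density bands.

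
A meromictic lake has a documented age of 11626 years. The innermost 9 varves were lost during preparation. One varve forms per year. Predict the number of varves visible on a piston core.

11617 varves

One varve per year gives 11626 varves over 11626 years.
11626 − 9 missed = 11617 varves expected in the prepared section.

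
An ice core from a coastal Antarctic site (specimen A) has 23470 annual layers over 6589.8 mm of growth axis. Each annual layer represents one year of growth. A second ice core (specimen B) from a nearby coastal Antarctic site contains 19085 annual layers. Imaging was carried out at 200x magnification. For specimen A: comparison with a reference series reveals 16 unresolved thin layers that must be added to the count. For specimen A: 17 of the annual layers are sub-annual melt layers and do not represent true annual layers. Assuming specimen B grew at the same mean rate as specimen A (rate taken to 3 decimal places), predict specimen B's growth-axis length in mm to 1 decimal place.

5362.9 mm

Specimen A: after corrections the count is 23470 − 17 + 16 = 23469 annual layers.
A: Extension rate ≈ 6589.8 / 23469 = 0.281 mm/yr.
B's length ≈ 0.281 × 19085 = 5362.9 mm.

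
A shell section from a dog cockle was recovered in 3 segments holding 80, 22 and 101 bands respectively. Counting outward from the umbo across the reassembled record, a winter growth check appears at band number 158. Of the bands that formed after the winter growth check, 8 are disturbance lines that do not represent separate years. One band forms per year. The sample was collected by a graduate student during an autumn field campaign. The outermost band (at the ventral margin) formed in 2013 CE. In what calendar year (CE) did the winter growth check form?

1976 CE

Total bands = 80 + 22 + 101 = 203.
The winter growth check sits at band 158 from the umbo, so 203 − 158 = 45 bands formed after it.
Removing the 8 false bands leaves 45 − 8 = 37 true bands beyond the winter growth check.
2013 − 37 = 1976 CE.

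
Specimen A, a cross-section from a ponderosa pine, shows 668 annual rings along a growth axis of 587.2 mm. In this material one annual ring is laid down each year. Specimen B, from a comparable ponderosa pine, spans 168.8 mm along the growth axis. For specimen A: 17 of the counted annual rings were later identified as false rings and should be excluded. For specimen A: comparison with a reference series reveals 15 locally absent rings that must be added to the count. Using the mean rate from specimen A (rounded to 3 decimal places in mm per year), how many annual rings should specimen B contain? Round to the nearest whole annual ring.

Specimen A: correcting the raw count gives 668 − 17 + 15 = 666 true annual rings.
A: 587.2 mm over 666 years gives 587.2 / 666 ≈ 0.882 mm per year.
B spans 168.8 / 0.882 = 191.38 years ≈ 191 annual rings.

191 annual rings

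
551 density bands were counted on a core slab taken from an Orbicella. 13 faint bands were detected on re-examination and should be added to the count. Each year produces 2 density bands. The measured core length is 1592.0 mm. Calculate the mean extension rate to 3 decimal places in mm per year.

Correcting the raw count gives 551 + 13 = 564 true density bands.
With 2 density bands per year, 564 / 2 = 282 years.
Extension rate ≈ 1592.0 / 282 = 5.645 mm per year.

5.645 mm per year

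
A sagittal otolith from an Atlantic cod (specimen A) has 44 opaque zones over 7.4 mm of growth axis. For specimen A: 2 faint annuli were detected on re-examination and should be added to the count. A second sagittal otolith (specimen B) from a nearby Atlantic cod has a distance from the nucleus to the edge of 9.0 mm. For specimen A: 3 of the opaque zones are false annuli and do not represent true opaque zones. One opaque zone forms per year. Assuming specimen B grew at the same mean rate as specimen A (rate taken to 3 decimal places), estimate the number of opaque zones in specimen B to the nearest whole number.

Specimen A: adjusted count: 44 − 3 + 2 = 43 opaque zones.
A: 7.4 mm over 43 years gives 7.4 / 43 ≈ 0.172 mm per year.
B spans 9.0 / 0.172 = 52.33 years ≈ 52 opaque zones.

52 opaque zones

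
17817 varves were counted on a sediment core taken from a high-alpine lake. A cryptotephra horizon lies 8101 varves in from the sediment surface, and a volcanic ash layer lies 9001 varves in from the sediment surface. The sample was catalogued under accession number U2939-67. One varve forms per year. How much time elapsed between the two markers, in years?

9001 − 8101 = 900 varves lie between the two events.
That is 900 years at one varve per year.

900 yr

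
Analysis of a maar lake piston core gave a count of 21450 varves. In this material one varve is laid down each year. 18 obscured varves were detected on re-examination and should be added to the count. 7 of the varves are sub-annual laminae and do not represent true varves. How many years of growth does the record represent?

21461 yr

Correcting the raw count gives 21450 − 7 + 18 = 21461 true varves.
One varve per year makes the duration 21461 years.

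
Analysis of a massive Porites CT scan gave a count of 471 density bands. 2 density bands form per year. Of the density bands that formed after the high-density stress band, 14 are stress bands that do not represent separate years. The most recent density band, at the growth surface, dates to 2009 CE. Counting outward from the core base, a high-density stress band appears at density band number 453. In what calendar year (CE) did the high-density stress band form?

2007 CE

Between density band 453 and the growth surface there are 471 − 453 = 18 density bands.
Removing the 14 false density bands leaves 18 − 14 = 4 true density bands beyond the high-density stress band.
Dividing by 2 density bands per year: 4 / 2 = 2 years.
The density band at the growth surface is 2009 CE, so the high-density stress band dates to 2009 − 2 = 2007 CE.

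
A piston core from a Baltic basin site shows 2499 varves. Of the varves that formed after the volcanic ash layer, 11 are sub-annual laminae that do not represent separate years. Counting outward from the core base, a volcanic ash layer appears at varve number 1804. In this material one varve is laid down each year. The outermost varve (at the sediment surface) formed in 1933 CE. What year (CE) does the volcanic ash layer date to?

1249 CE

Between varve 1804 and the sediment surface there are 2499 − 1804 = 695 varves.
Removing the 11 false varves leaves 695 − 11 = 684 true varves beyond the volcanic ash layer.
Counting back 684 years from 1933 CE places the volcanic ash layer in 1933 − 684 = 1249 CE.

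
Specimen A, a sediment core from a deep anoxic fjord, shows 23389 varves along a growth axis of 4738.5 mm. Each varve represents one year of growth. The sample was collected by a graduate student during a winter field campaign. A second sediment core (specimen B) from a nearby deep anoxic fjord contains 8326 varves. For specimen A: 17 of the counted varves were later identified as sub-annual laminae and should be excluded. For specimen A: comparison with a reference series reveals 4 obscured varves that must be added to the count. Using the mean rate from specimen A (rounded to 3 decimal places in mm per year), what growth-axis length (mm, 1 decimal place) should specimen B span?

1690.2 mm

Specimen A: adjusted count: 23389 − 17 + 4 = 23376 varves.
A: Extension rate ≈ 4738.5 / 23376 = 0.203 mm/yr.
B's length ≈ 0.203 × 8326 = 1690.2 mm.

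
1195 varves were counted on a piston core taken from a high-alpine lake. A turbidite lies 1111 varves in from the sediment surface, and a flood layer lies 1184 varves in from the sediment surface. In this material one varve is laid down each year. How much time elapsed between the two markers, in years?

73 years

The two markers are separated by 1184 − 1111 = 73 varves.
One varve per year makes the interval 73 years.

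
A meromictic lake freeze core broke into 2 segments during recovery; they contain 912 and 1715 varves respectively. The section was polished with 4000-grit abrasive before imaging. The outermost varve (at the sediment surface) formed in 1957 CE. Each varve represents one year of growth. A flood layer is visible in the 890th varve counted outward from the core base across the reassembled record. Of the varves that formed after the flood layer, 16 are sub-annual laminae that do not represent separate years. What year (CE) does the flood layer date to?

Total varves = 912 + 1715 = 2627.
2627 − 890 = 1737 varves lie beyond the flood layer toward the sediment surface.
1737 − 16 false = 1721 true varves after the flood layer.
1957 − 1721 = 236 CE.

236 CE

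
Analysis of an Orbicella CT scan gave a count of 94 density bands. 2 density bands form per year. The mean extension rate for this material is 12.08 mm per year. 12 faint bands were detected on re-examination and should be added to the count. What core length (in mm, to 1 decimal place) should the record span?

After corrections the count is 94 + 12 = 106 density bands.
With 2 density bands per year, 106 / 2 = 53 years.
Predicted length = 12.08 mm/year × 53 years = 640.2 mm.

640.2 mm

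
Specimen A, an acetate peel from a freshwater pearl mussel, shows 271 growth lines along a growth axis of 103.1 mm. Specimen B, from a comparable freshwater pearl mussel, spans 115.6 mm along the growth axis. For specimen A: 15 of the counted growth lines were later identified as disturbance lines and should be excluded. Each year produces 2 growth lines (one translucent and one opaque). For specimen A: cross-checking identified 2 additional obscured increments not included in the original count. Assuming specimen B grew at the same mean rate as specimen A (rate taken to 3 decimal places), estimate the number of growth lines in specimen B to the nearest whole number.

Specimen A: true growth line count = 271 − 15 + 2 = 258.
Specimen A: dividing by 2 growth lines per year: 258 / 2 = 129 years.
A: Extension rate ≈ 103.1 / 129 = 0.799 mm/yr.
Specimen B: 115.6 mm / 0.799 mm per year = 144.68 years; at 2 growth lines per year that is 144.68 × 2 ≈ 289 growth lines.

289 growth lines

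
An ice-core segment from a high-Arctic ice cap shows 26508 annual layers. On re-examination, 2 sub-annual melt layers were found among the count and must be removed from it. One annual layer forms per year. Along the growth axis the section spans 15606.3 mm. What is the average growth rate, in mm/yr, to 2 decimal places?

0.59 mm/yr

True annual layer count = 26508 − 2 = 26506.
Extension rate ≈ 15606.3 / 26506 = 0.59 mm/yr.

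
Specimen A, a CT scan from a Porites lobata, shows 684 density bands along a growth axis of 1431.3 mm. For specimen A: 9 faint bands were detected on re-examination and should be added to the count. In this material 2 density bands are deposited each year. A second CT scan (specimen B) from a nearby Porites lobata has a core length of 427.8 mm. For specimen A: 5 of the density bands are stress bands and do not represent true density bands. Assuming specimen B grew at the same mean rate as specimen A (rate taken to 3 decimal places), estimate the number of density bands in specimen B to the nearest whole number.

206 density bands

Specimen A: correcting the raw count gives 684 − 5 + 9 = 688 true density bands.
Specimen A: with 2 density bands per year, 688 / 2 = 344 years.
A: Extension rate ≈ 1431.3 / 344 = 4.161 mm/yr.
B spans 427.8 / 4.161 = 102.81 years; at 2 density bands per year that is 102.81 × 2 ≈ 206 density bands.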